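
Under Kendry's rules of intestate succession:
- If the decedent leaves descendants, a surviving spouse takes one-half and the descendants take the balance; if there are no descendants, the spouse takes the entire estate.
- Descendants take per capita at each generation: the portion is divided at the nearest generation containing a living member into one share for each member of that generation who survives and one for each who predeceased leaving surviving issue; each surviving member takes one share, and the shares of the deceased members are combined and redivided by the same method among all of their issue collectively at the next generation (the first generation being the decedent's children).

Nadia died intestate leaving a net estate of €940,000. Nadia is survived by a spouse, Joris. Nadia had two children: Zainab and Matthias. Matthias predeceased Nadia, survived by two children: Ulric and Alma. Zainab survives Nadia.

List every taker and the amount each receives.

Joris: €470,000; Zainab: €235,000; Ulric: €117,500; Alma: €117,500

Joris takes one-half of €940,000 = €470,000. The remaining €470,000 passes to the descendants.
The descendants' portion (€470,000) is divided at the children's generation into 2 shares of €235,000. Zainab takes €235,000. The remaining share for the deceased Matthias (€235,000) is carried to the next generation.
That pool (€235,000) is divided at the grandchildren's generation equally among Ulric and Alma: €117,500 each.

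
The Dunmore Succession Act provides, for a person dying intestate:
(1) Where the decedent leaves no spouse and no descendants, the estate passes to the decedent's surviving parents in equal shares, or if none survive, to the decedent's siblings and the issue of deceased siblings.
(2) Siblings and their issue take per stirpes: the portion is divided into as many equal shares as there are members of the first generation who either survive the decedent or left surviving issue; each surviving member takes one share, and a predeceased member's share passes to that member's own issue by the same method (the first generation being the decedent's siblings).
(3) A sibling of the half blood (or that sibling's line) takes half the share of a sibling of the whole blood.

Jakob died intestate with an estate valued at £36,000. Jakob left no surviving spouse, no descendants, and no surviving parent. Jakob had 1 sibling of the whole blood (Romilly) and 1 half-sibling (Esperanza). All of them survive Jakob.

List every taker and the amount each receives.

Esperanza: £12,000; Romilly: £24,000

The entire £36,000 passes to the siblings and their issue.
Counting each half-blood sibling's line as half a unit, there are 3/2 units in £36,000, so one unit is £24,000. Whole-blood lines (Romilly) take £24,000 each; half-blood lines (Esperanza) take £12,000 each.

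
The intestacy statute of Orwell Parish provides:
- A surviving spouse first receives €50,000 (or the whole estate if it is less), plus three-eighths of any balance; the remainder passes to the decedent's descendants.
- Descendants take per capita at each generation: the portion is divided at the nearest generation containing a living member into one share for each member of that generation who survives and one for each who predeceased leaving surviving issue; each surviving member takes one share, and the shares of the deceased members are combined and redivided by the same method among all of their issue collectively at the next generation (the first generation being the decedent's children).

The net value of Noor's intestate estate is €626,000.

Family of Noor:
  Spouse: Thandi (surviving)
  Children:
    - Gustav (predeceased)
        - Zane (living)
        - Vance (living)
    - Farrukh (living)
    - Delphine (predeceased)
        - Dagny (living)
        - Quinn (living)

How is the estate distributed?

Thandi: €266,000; Zane: €60,000; Vance: €60,000; Farrukh: €120,000; Dagny: €60,000; Quinn: €60,000

Thandi first takes €50,000, leaving a balance of €576,000. Thandi then takes three-eighths of the balance (€216,000), for a total of €266,000. The remaining €360,000 passes to the descendants.
The descendants' portion (€360,000) is divided at the children's generation into 3 shares of €120,000. Farrukh takes €120,000. The 2 shares of the deceased (Gustav and Delphine) are combined into a pool of €240,000.
That pool (€240,000) is divided at the grandchildren's generation equally among Zane, Vance, Dagny, and Quinn: €60,000 each.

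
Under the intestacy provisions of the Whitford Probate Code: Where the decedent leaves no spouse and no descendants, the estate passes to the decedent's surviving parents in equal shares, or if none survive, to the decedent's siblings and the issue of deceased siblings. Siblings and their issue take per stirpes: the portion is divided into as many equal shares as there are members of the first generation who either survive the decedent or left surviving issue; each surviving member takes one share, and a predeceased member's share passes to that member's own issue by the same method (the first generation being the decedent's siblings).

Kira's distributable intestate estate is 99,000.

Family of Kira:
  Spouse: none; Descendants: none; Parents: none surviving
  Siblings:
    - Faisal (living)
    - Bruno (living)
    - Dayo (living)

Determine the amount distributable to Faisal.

Faisal receives 33,000.

The entire 99,000 passes to the siblings and their issue.
That amount (99,000) is divided into 3 shares of 33,000: Faisal, Bruno, and Dayo each take 33,000.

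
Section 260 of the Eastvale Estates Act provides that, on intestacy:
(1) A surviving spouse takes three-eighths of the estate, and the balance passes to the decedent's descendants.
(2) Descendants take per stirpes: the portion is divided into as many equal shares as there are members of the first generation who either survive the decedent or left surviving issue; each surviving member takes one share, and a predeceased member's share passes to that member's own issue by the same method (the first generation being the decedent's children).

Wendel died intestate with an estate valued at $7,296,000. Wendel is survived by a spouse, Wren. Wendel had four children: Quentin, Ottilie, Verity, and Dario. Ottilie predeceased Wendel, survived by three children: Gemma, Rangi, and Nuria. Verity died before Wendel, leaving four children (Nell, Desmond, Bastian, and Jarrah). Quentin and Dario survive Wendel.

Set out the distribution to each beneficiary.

Wren takes three-eighths of $7,296,000 = $2,736,000. The remaining $4,560,000 passes to the descendants.
The descendants' portion ($4,560,000) is divided into 4 shares of $1,140,000: Quentin and Dario each take $1,140,000; Ottilie's $1,140,000 share passes to Ottilie's issue; Verity's $1,140,000 share passes to Verity's issue.
Ottilie's share ($1,140,000) is divided into 3 shares of $380,000: Gemma, Rangi, and Nuria each take $380,000.
Verity's share ($1,140,000) is divided into 4 shares of $285,000: Nell, Desmond, Bastian, and Jarrah each take $285,000.

Wren: $2,736,000; Quentin: $1,140,000; Gemma: $380,000; Rangi: $380,000; Nuria: $380,000; Nell: $285,000; Desmond: $285,000; Bastian: $285,000; Jarrah: $285,000; Dario: $1,140,000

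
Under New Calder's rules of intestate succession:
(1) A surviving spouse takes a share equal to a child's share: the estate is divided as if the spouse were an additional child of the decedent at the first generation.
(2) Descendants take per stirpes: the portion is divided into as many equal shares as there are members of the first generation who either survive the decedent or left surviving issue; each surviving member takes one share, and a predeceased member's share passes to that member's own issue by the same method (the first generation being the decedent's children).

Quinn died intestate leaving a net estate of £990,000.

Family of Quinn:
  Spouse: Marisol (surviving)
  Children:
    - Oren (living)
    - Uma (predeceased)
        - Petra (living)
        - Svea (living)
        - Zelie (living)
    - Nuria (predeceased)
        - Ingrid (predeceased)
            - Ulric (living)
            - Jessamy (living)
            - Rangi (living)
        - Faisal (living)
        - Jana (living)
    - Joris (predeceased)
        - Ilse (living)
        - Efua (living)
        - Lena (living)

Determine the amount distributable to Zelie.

Zelie receives £66,000.

The spouse counts as an additional share at the children's level, so there are 5 primary shares of £198,000. Marisol takes one such share (£198,000).
The children's combined portion (£792,000) is divided into 4 shares of £198,000: Oren takes £198,000; Uma's £198,000 share passes to Uma's issue; Nuria's £198,000 share passes to Nuria's issue; Joris's £198,000 share passes to Joris's issue.
Uma's share (£198,000) is divided into 3 shares of £66,000: Petra, Svea, and Zelie each take £66,000.
Nuria's share (£198,000) is divided into 3 shares of £66,000: Faisal and Jana each take £66,000; Ingrid's £66,000 share passes to Ingrid's issue.
Ingrid's share (£66,000) is divided into 3 shares of £22,000: Ulric, Jessamy, and Rangi each take £22,000.
Joris's share (£198,000) is divided into 3 shares of £66,000: Ilse, Efua, and Lena each take £66,000.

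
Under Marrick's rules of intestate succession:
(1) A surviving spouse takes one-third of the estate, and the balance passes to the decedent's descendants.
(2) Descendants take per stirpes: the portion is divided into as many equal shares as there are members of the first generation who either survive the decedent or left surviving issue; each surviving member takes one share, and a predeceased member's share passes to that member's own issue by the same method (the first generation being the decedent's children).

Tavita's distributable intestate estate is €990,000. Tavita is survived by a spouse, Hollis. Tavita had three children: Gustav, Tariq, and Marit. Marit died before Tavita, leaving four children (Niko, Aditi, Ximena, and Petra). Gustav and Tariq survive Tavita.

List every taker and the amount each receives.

Hollis takes one-third of €990,000 = €330,000. The remaining €660,000 passes to the descendants.
The descendants' portion (€660,000) is divided into 3 shares of €220,000: Gustav and Tariq each take €220,000; Marit's €220,000 share passes to Marit's issue.
Marit's share (€220,000) is divided into 4 shares of €55,000: Niko, Aditi, Ximena, and Petra each take €55,000.

Hollis: €330,000; Gustav: €220,000; Tariq: €220,000; Niko: €55,000; Aditi: €55,000; Ximena: €55,000; Petra: €55,000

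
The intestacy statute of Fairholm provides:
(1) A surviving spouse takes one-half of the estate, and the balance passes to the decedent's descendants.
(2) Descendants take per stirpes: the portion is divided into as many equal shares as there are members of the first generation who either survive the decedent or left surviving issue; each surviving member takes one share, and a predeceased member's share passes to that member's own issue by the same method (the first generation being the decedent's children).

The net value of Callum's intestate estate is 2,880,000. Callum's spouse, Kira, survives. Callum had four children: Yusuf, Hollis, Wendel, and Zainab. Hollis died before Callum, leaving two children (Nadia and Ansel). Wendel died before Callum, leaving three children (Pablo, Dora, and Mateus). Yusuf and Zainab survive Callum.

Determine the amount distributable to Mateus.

Mateus receives 120,000.

Kira takes one-half of 2,880,000 = 1,440,000. The remaining 1,440,000 passes to the descendants.
The descendants' portion (1,440,000) is divided into 4 shares of 360,000: Yusuf and Zainab each take 360,000; Hollis's 360,000 share passes to Hollis's issue; Wendel's 360,000 share passes to Wendel's issue.
Hollis's share (360,000) is divided into 2 shares of 180,000: Nadia and Ansel each take 180,000.
Wendel's share (360,000) is divided into 3 shares of 120,000: Pablo, Dora, and Mateus each take 120,000.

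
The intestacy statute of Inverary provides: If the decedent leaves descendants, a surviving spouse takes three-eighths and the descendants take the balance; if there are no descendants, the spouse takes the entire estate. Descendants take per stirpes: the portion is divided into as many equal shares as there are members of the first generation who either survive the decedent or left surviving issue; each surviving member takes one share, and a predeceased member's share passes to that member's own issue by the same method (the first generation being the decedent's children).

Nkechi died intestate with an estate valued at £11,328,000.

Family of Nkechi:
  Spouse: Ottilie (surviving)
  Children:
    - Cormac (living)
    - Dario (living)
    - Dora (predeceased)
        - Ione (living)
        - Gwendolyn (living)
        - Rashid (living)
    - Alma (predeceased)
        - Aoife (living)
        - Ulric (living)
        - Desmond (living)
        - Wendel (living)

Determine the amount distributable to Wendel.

Ottilie takes three-eighths of £11,328,000 = £4,248,000. The remaining £7,080,000 passes to the descendants.
The descendants' portion (£7,080,000) is divided into 4 shares of £1,770,000: Cormac and Dario each take £1,770,000; Dora's £1,770,000 share passes to Dora's issue; Alma's £1,770,000 share passes to Alma's issue.
Dora's share (£1,770,000) is divided into 3 shares of £590,000: Ione, Gwendolyn, and Rashid each take £590,000.
Alma's share (£1,770,000) is divided into 4 shares of £442,500: Aoife, Ulric, Desmond, and Wendel each take £442,500.

Wendel receives £442,500.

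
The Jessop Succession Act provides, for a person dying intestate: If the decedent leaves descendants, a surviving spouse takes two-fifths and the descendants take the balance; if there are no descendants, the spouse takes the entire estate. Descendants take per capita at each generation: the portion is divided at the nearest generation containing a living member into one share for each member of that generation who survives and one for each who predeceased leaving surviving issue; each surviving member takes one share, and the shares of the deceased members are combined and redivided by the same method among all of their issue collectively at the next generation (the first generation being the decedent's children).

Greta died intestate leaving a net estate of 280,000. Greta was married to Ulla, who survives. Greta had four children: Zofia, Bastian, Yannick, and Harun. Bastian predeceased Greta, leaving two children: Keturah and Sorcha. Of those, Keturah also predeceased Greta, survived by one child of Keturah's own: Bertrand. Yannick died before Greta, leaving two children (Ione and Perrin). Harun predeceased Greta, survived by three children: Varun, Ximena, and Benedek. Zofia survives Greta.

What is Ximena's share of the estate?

Ulla takes two-fifths of 280,000 = 112,000. The remaining 168,000 passes to the descendants.
The descendants' portion (168,000) is divided at the children's generation into 4 shares of 42,000. Zofia takes 42,000. The 3 shares of the deceased (Bastian, Yannick, and Harun) are combined into a pool of 126,000.
That pool (126,000) is divided at the grandchildren's generation into 7 shares of 18,000. Sorcha, Ione, Perrin, Varun, Ximena, and Benedek each take 18,000. The remaining share for the deceased Keturah (18,000) is carried to the next generation.
That pool (18,000) passes entirely to Bertrand, the sole taker at the great-grandchildren's generation.

Ximena receives 18,000.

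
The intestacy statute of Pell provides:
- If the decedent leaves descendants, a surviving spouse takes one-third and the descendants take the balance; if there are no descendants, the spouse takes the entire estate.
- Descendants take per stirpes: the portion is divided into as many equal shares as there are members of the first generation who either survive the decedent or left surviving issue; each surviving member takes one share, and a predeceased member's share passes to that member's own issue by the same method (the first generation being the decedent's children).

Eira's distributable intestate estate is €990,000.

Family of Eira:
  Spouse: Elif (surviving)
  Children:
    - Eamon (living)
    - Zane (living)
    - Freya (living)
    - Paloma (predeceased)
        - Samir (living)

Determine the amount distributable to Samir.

Elif takes one-third of €990,000 = €330,000. The remaining €660,000 passes to the descendants.
The descendants' portion (€660,000) is divided into 4 shares of €165,000: Eamon, Zane, and Freya each take €165,000; Paloma's €165,000 share passes to Paloma's issue.
Paloma's share (€165,000) passes entirely to Samir.

Samir receives €165,000.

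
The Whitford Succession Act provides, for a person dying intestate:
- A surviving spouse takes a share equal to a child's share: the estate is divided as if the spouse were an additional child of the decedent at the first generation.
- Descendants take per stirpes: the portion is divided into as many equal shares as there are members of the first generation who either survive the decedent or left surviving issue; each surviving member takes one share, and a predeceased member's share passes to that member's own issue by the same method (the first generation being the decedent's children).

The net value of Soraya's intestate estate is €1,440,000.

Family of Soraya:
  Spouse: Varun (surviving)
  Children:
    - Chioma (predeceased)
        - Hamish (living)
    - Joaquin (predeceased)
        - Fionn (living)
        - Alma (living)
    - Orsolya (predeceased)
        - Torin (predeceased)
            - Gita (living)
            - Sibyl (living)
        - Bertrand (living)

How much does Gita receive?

Gita receives €90,000.

The spouse counts as an additional share at the children's level, so there are 4 primary shares of €360,000. Varun takes one such share (€360,000).
The children's combined portion (€1,080,000) is divided into 3 shares of €360,000: Chioma's €360,000 share passes to Chioma's issue; Joaquin's €360,000 share passes to Joaquin's issue; Orsolya's €360,000 share passes to Orsolya's issue.
Chioma's share (€360,000) passes entirely to Hamish.
Joaquin's share (€360,000) is divided into 2 shares of €180,000: Fionn and Alma each take €180,000.
Orsolya's share (€360,000) is divided into 2 shares of €180,000: Bertrand takes €180,000; Torin's €180,000 share passes to Torin's issue.
Torin's share (€180,000) is divided into 2 shares of €90,000: Gita and Sibyl each take €90,000.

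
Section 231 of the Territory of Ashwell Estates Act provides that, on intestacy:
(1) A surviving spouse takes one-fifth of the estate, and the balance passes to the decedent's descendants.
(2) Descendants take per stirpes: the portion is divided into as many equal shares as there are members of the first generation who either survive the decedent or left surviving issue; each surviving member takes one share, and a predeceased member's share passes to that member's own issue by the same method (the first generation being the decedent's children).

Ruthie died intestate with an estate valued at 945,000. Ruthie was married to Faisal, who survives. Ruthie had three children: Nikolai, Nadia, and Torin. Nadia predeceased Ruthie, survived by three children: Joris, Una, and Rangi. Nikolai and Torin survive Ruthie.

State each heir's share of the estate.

Faisal takes one-fifth of 945,000 = 189,000. The remaining 756,000 passes to the descendants.
The descendants' portion (756,000) is divided into 3 shares of 252,000: Nikolai and Torin each take 252,000; Nadia's 252,000 share passes to Nadia's issue.
Nadia's share (252,000) is divided into 3 shares of 84,000: Joris, Una, and Rangi each take 84,000.

Faisal: 189,000; Nikolai: 252,000; Joris: 84,000; Una: 84,000; Rangi: 84,000; Torin: 252,000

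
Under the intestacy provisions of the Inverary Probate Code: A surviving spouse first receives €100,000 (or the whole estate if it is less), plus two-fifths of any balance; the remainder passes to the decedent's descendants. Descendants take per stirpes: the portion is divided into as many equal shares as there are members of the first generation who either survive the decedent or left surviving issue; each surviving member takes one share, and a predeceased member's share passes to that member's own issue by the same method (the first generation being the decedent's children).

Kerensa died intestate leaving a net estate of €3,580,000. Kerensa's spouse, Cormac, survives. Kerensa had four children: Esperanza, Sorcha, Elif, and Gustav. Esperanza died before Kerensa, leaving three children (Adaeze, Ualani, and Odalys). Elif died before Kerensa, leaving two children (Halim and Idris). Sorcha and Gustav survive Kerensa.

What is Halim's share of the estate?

Cormac first takes €100,000, leaving a balance of €3,480,000. Cormac then takes two-fifths of the balance (€1,392,000), for a total of €1,492,000. The remaining €2,088,000 passes to the descendants.
The descendants' portion (€2,088,000) is divided into 4 shares of €522,000: Sorcha and Gustav each take €522,000; Esperanza's €522,000 share passes to Esperanza's issue; Elif's €522,000 share passes to Elif's issue.
Esperanza's share (€522,000) is divided into 3 shares of €174,000: Adaeze, Ualani, and Odalys each take €174,000.
Elif's share (€522,000) is divided into 2 shares of €261,000: Halim and Idris each take €261,000.

Halim receives €261,000.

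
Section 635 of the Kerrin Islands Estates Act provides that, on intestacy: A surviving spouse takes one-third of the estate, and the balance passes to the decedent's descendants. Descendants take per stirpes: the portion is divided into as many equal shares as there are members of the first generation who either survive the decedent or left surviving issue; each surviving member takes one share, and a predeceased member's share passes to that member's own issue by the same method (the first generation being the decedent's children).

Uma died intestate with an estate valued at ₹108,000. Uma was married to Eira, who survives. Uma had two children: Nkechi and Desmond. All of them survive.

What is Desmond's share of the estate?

Eira takes one-third of ₹108,000 = ₹36,000. The remaining ₹72,000 passes to the descendants.
The descendants' portion (₹72,000) is divided into 2 shares of ₹36,000: Nkechi and Desmond each take ₹36,000.

Desmond receives ₹36,000.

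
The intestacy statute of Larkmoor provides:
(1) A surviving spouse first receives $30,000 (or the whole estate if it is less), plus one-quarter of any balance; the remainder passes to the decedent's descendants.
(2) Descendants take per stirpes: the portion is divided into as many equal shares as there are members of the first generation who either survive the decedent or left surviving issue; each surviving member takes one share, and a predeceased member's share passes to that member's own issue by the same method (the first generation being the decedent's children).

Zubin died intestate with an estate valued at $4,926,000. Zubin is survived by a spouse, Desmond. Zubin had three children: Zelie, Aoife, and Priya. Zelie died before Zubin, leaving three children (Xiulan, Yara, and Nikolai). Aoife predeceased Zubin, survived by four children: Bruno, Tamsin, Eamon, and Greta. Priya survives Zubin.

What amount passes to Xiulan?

Desmond first takes $30,000, leaving a balance of $4,896,000. Desmond then takes one-quarter of the balance ($1,224,000), for a total of $1,254,000. The remaining $3,672,000 passes to the descendants.
The descendants' portion ($3,672,000) is divided into 3 shares of $1,224,000: Priya takes $1,224,000; Zelie's $1,224,000 share passes to Zelie's issue; Aoife's $1,224,000 share passes to Aoife's issue.
Zelie's share ($1,224,000) is divided into 3 shares of $408,000: Xiulan, Yara, and Nikolai each take $408,000.
Aoife's share ($1,224,000) is divided into 4 shares of $306,000: Bruno, Tamsin, Eamon, and Greta each take $306,000.

Xiulan receives $408,000.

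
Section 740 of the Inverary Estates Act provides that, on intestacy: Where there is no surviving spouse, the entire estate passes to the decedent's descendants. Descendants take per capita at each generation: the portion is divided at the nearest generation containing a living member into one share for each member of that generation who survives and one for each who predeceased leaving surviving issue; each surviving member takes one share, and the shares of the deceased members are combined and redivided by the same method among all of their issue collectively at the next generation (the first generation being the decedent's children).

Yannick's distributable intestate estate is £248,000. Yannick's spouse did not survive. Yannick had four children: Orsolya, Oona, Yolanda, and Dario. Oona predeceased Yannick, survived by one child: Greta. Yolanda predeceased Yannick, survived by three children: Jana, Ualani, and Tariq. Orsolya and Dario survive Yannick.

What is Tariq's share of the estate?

The entire £248,000 passes to the descendants.
That amount (£248,000) is divided at the children's generation into 4 shares of £62,000. Orsolya and Dario each take £62,000. The 2 shares of the deceased (Oona and Yolanda) are combined into a pool of £124,000.
That pool (£124,000) is divided at the grandchildren's generation equally among Greta, Jana, Ualani, and Tariq: £31,000 each.

Tariq receives £31,000.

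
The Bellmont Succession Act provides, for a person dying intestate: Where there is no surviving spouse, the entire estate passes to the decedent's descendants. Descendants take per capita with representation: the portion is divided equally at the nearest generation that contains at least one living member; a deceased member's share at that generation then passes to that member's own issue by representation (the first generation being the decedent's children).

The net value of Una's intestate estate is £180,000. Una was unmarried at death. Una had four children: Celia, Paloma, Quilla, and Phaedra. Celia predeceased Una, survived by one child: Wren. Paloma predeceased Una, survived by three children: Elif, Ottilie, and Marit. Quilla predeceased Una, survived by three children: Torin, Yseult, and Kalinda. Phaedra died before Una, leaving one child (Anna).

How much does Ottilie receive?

Ottilie receives £22,500.

The entire £180,000 passes to the descendants.
No child survives, so the initial division is made at the grandchildren's generation.
That amount (£180,000) is divided into 8 shares of £22,500: Wren, Elif, Ottilie, Marit, Torin, Yseult, Kalinda, and Anna each take £22,500.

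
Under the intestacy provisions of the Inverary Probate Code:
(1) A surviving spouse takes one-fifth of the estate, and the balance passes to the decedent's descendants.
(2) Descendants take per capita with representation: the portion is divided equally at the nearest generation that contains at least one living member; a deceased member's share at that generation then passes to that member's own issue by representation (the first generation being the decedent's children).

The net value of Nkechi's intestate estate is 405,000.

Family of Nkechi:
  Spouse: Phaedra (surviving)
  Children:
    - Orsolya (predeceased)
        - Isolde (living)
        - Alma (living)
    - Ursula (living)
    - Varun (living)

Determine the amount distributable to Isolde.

Phaedra takes one-fifth of 405,000 = 81,000. The remaining 324,000 passes to the descendants.
The descendants' portion (324,000) is divided into 3 shares of 108,000: Ursula and Varun each take 108,000; Orsolya's 108,000 share passes to Orsolya's issue.
Orsolya's share (108,000) is divided into 2 shares of 54,000: Isolde and Alma each take 54,000.

Isolde receives 54,000.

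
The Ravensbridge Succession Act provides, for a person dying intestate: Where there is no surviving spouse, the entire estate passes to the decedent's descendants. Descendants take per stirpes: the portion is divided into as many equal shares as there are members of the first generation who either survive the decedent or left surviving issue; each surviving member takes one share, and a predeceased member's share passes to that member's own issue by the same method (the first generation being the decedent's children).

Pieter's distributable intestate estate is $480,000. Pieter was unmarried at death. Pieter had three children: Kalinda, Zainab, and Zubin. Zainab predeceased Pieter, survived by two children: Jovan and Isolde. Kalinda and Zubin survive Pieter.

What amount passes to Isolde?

The entire $480,000 passes to the descendants.
That amount ($480,000) is divided into 3 shares of $160,000: Kalinda and Zubin each take $160,000; Zainab's $160,000 share passes to Zainab's issue.
Zainab's share ($160,000) is divided into 2 shares of $80,000: Jovan and Isolde each take $80,000.

Isolde receives $80,000.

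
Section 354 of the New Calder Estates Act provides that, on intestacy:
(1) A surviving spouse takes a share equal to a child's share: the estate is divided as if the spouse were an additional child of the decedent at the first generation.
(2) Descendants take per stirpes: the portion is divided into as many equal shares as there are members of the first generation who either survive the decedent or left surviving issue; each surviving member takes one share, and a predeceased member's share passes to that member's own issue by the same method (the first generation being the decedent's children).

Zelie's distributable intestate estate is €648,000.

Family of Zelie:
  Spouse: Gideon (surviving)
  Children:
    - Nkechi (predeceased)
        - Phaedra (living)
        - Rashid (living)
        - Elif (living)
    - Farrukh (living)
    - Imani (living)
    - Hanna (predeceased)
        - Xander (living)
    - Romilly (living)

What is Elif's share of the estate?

Elif receives €36,000.

The spouse counts as an additional share at the children's level, so there are 6 primary shares of €108,000. Gideon takes one such share (€108,000).
The children's combined portion (€540,000) is divided into 5 shares of €108,000: Farrukh, Imani, and Romilly each take €108,000; Nkechi's €108,000 share passes to Nkechi's issue; Hanna's €108,000 share passes to Hanna's issue.
Nkechi's share (€108,000) is divided into 3 shares of €36,000: Phaedra, Rashid, and Elif each take €36,000.
Hanna's share (€108,000) passes entirely to Xander.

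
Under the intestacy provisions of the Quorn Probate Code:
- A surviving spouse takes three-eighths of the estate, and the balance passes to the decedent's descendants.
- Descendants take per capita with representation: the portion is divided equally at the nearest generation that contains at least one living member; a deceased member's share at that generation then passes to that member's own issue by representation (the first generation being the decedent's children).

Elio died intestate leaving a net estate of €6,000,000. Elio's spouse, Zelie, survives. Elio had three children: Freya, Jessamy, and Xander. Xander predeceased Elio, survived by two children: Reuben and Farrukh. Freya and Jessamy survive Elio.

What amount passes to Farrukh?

Farrukh receives €625,000.

Zelie takes three-eighths of €6,000,000 = €2,250,000. The remaining €3,750,000 passes to the descendants.
The descendants' portion (€3,750,000) is divided into 3 shares of €1,250,000: Freya and Jessamy each take €1,250,000; Xander's €1,250,000 share passes to Xander's issue.
Xander's share (€1,250,000) is divided into 2 shares of €625,000: Reuben and Farrukh each take €625,000.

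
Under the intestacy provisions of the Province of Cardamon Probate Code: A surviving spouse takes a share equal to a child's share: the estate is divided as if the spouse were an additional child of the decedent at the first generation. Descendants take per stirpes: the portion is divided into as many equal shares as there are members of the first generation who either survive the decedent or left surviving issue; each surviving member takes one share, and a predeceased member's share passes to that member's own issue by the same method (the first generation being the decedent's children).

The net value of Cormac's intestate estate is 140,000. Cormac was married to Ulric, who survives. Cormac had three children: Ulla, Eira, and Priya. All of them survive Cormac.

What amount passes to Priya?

The spouse counts as an additional share at the children's level, so there are 4 primary shares of 35,000. Ulric takes one such share (35,000).
The children's combined portion (105,000) is divided into 3 shares of 35,000: Ulla, Eira, and Priya each take 35,000.

Priya receives 35,000.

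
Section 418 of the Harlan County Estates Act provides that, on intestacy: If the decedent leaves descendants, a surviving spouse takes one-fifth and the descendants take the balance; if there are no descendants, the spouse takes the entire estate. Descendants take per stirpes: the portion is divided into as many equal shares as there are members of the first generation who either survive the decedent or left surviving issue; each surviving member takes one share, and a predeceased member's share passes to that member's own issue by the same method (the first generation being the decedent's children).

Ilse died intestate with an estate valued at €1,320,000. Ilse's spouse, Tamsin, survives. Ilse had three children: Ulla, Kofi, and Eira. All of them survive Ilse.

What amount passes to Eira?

Eira receives €352,000.

Tamsin takes one-fifth of €1,320,000 = €264,000. The remaining €1,056,000 passes to the descendants.
The descendants' portion (€1,056,000) is divided into 3 shares of €352,000: Ulla, Kofi, and Eira each take €352,000.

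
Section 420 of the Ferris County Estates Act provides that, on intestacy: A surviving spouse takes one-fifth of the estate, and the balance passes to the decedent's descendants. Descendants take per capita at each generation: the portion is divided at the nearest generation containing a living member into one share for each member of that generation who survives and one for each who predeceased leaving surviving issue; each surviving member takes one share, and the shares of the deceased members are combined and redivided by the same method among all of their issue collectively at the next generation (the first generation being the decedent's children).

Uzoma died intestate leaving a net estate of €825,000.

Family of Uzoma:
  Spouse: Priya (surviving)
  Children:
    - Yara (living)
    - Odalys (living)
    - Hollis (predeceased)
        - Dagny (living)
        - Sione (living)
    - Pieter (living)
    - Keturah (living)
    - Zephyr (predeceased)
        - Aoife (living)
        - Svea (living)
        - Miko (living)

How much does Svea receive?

Priya takes one-fifth of €825,000 = €165,000. The remaining €660,000 passes to the descendants.
The descendants' portion (€660,000) is divided at the children's generation into 6 shares of €110,000. Yara, Odalys, Pieter, and Keturah each take €110,000. The 2 shares of the deceased (Hollis and Zephyr) are combined into a pool of €220,000.
That pool (€220,000) is divided at the grandchildren's generation equally among Dagny, Sione, Aoife, Svea, and Miko: €44,000 each.

Svea receives €44,000.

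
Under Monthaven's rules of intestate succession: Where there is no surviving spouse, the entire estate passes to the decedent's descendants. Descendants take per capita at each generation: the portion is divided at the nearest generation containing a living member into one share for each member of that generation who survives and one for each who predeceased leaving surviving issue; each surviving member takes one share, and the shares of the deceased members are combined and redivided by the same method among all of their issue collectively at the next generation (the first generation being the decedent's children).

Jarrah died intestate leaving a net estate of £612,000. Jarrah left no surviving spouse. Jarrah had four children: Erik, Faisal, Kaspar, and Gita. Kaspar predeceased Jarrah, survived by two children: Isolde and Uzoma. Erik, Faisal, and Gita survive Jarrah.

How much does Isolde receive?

The entire £612,000 passes to the descendants.
That amount (£612,000) is divided at the children's generation into 4 shares of £153,000. Erik, Faisal, and Gita each take £153,000. The remaining share for the deceased Kaspar (£153,000) is carried to the next generation.
That pool (£153,000) is divided at the grandchildren's generation equally among Isolde and Uzoma: £76,500 each.

Isolde receives £76,500.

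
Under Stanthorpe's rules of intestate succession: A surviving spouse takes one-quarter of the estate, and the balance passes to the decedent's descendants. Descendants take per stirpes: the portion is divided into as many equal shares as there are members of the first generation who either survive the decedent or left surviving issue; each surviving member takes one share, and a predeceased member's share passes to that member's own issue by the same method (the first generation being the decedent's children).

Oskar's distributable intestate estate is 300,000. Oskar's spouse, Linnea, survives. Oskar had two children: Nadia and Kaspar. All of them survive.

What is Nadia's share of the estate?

Nadia receives 112,500.

Linnea takes one-quarter of 300,000 = 75,000. The remaining 225,000 passes to the descendants.
The descendants' portion (225,000) is divided into 2 shares of 112,500: Nadia and Kaspar each take 112,500.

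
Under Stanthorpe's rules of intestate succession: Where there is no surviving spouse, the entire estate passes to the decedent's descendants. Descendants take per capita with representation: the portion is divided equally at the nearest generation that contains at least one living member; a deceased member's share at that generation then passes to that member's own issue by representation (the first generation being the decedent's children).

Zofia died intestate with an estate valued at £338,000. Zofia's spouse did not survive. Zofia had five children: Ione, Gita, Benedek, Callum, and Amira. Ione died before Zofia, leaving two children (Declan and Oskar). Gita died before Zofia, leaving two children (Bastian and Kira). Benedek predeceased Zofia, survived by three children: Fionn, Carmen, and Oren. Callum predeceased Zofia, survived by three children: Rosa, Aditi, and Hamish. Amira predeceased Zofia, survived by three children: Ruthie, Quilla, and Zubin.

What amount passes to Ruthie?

The entire £338,000 passes to the descendants.
No child survives, so the initial division is made at the grandchildren's generation.
That amount (£338,000) is divided into 13 shares of £26,000: Declan, Oskar, Bastian, Kira, Fionn, Carmen, Oren, Rosa, Aditi, Hamish, Ruthie, Quilla, and Zubin each take £26,000.

Ruthie receives £26,000.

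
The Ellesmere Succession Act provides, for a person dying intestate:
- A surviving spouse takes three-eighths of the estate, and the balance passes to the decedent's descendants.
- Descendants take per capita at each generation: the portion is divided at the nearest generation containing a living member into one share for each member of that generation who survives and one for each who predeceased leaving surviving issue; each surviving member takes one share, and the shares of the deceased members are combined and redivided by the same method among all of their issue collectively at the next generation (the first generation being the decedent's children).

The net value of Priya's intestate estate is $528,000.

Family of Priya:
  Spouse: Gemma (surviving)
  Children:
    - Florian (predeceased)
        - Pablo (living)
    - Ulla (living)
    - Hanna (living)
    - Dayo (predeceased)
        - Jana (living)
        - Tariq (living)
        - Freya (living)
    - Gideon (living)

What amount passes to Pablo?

Gemma takes three-eighths of $528,000 = $198,000. The remaining $330,000 passes to the descendants.
The descendants' portion ($330,000) is divided at the children's generation into 5 shares of $66,000. Ulla, Hanna, and Gideon each take $66,000. The 2 shares of the deceased (Florian and Dayo) are combined into a pool of $132,000.
That pool ($132,000) is divided at the grandchildren's generation equally among Pablo, Jana, Tariq, and Freya: $33,000 each.

Pablo receives $33,000.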